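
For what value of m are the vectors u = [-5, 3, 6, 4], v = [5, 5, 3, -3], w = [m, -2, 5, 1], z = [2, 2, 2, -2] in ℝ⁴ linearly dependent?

The vectors are dependent exactly when the determinant of the matrix with rows u, v, w, z vanishes.
The determinant works out to 40*m + 272.
Solving 40*m + 272 = 0 yields m = -34/5.

m = -34/5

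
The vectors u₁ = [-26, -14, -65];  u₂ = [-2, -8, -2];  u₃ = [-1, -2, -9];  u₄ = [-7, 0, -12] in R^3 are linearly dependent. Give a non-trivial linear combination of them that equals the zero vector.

u₁ - u₂ - 3u₃ - 3u₄ = 0

Write the vectors as columns of a matrix and find a nonzero vector in its null space.
A generator of the null space is (1, -1, -3, -3).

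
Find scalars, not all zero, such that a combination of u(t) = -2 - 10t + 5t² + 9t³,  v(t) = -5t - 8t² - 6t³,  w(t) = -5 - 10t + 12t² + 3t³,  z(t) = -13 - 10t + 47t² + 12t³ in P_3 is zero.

Take coordinates with respect to {1, t, …, t³}.
Write the vectors as columns of a matrix and find a nonzero vector in its null space.
The free variable yields coefficients (1, 2, -3, 1) (any nonzero multiple also works).

u + 2v - 3w + z = 0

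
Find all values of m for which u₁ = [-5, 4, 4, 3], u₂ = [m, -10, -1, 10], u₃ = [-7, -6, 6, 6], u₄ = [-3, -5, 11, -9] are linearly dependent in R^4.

Place the vectors as rows of a 4×4 matrix; dependence ⇔ determinant zero.
Cofactor expansion gives det = 924*m + 3157.
Setting this to zero gives m = -41/12.

m = -41/12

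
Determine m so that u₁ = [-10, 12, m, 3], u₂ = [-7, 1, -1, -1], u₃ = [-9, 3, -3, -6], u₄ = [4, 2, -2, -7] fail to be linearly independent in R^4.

Dependence holds iff the 4×4 matrix [u₁ u₂ u₃ u₄] is singular.
Cofactor expansion gives det = 6*m + 72.
This vanishes exactly when m = -12.

m = -12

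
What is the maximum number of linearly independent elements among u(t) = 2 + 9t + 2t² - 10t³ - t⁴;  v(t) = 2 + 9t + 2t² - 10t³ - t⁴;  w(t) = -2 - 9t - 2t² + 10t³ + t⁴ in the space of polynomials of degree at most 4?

1

Pass to coordinate vectors with respect to the basis {1, t, …, t⁴}.
Form the matrix with u, v, w as columns and reduce.
There is 1 pivot column, so rank = 1.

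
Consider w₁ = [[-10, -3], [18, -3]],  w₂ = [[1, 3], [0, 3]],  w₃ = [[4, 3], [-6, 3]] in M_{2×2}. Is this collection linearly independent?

Write each element as a coordinate vector in ℝ⁴ using {E₁₁, E₁₂, E₂₁, E₂₂}.
Row-reduce the matrix whose columns are w₁, w₂, w₃.
The reduction yields 2 nonzero rows, so the rank is 2.
Since rank 2 < 3, the set is linearly dependent.
Indeed w₁ - 2w₂ + 3w₃ = 0.

linearly dependent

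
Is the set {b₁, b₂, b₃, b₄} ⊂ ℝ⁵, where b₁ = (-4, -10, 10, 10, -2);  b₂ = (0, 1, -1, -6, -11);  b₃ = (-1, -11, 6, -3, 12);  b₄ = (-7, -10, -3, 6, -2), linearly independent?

linearly independent

Place the vectors as rows of a 4×5 matrix and reduce to echelon form.
The reduction yields 4 nonzero rows, so the rank is 4.
Since rank = 4 (the number of vectors), the set is linearly independent.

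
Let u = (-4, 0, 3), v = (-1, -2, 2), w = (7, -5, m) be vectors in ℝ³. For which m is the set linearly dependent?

The set is linearly dependent precisely when det[u; v; w] = 0.
Cofactor expansion gives det = 8*m + 17.
Solving 8*m + 17 = 0 yields m = -17/8.

m = -17/8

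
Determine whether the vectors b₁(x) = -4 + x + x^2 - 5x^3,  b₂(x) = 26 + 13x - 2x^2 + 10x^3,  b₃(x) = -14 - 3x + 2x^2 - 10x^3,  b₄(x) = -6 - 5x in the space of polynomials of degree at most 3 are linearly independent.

linearly dependent

Write each element as a coordinate vector in ℝ⁴ using {1, x, …, x^3}.
The matrix [b₁|b₂|b₃|b₄] has determinant 0.
A zero determinant means the columns are linearly dependent.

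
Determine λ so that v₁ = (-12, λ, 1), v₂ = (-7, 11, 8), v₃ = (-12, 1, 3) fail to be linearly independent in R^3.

Dependence holds iff the 3×3 matrix [v₁ v₂ v₃] is singular.
Cofactor expansion gives det = -75*λ - 175.
Setting this to zero gives λ = -7/3.

λ = -7/3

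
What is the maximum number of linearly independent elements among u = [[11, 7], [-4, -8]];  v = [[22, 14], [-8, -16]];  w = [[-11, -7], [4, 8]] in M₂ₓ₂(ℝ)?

1

Represent each element by its coordinate vector in ℝ⁴.
Row-reduce the 3×4 matrix with these as rows.
There is 1 pivot column, so rank = 1.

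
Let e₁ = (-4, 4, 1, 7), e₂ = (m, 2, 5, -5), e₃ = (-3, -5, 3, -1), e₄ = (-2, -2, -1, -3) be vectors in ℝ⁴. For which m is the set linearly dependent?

m = 48

The set is linearly dependent precisely when det[e₁; e₂; e₃; e₄] = 0.
The determinant works out to 1152 - 24*m.
Setting this to zero gives m = 48.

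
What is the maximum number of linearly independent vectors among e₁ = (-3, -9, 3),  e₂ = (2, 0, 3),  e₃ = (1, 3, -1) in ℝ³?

2

Apply Gaussian elimination to the matrix whose rows are e₁, e₂, e₃.
The echelon form has 2 nonzero rows, so the rank is 2.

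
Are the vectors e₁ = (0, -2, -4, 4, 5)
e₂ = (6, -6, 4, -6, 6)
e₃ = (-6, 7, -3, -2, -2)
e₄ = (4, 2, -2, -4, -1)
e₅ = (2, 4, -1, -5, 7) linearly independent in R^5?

linearly independent

Row-reduce the matrix whose columns are e₁, e₂, e₃, e₄, e₅.
The reduction yields 5 nonzero rows, so the rank is 5.
Since rank = 5 (the number of vectors), the set is linearly independent.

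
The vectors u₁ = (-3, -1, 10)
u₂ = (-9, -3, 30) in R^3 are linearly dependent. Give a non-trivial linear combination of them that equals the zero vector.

3u₁ - u₂ = 0

Solve the homogeneous system with u₁, u₂ as columns by row-reducing the coefficient matrix.
The free variable yields coefficients (3, -1) (any nonzero multiple also works).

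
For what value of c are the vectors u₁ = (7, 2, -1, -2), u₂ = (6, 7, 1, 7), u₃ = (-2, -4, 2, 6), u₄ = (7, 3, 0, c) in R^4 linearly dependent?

Dependence holds iff the 4×4 matrix [u₁ u₂ u₃ u₄] is singular.
The determinant works out to 108*c - 228.
Solving 108*c - 228 = 0 yields c = 19/9.

c = 19/9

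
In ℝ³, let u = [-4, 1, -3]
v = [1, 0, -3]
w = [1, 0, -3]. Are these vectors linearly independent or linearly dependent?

linearly dependent

Two of the vectors are equal, giving an immediate dependence.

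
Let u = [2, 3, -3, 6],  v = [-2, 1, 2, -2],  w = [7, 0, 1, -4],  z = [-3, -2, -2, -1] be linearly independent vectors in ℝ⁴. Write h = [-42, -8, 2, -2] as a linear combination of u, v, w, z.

Set up the augmented matrix [u | v | w | z | h] and row-reduce.
The system has the unique solution (a₁, …, a₄) = (-2, 2, -4, 2).

h = -2u + 2v - 4w + 2z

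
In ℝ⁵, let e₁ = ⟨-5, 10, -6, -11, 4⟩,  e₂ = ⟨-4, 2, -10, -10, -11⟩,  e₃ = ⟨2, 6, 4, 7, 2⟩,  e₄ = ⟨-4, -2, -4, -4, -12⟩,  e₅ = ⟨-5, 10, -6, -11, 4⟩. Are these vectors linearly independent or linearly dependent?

Two of the vectors are equal, giving an immediate dependence.

linearly dependent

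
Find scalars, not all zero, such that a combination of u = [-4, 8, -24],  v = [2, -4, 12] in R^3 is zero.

u + 2v = 0

Solve the homogeneous system with u, v as columns by row-reducing the coefficient matrix.
The free variable yields coefficients (1, 2) (any nonzero multiple also works).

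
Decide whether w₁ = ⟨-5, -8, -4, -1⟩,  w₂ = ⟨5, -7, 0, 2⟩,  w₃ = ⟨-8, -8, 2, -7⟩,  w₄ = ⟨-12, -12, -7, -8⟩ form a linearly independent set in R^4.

linearly independent

Form the 4×4 matrix with these as columns; its determinant is -2475.
A nonzero determinant means the columns are linearly independent.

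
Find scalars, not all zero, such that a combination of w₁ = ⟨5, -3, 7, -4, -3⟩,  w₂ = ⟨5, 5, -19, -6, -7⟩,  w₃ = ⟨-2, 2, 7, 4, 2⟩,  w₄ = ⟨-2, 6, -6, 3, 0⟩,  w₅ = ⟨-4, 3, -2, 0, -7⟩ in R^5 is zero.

w₁ - w₂ - 2w₃ + 2w₄ = 0

Write the vectors as columns of a matrix and find a nonzero vector in its null space.
A generator of the null space is (1, -1, -2, 2, 0).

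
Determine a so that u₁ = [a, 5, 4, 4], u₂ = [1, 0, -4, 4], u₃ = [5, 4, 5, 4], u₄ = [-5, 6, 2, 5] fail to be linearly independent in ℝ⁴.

a = -1/8

The vectors are dependent exactly when the determinant of the matrix with rows u₁, u₂, u₃, u₄ vanishes.
Expanding, det = -104*a - 13.
Setting this to zero gives a = -1/8.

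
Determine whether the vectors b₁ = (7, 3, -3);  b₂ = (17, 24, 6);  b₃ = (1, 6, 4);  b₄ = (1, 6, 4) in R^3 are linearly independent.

There are 4 vectors in a 3-dimensional space, so they cannot be linearly independent.

linearly dependent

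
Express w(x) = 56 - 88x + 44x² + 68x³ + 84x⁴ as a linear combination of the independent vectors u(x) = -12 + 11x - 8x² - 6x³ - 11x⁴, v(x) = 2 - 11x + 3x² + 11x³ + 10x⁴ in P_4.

Take coordinate vectors relative to {1, x, …, x⁴}.
Set up the augmented matrix [u | v | w] and row-reduce.
Back-substitution yields (α₁, α₂) = (-4, 4).

w = -4u + 4v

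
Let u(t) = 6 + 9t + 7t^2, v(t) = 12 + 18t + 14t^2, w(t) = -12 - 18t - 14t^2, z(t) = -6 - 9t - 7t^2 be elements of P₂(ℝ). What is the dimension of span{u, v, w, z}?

Pass to coordinate vectors with respect to the basis {1, t, t^2}.
Put the 3×4 matrix [u|v|w|z] into echelon form.
Exactly 1 pivot survives; hence the rank is 1.
(With 4 elements in a 3-dimensional space the rank is at most 3.)

1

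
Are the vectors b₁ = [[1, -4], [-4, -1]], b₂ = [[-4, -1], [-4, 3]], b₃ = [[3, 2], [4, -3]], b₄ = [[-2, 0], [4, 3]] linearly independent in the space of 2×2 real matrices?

Take coordinates with respect to the standard basis {E₁₁, E₁₂, E₂₁, E₂₂}.
Place the vectors as rows of a 4×4 matrix and reduce to echelon form.
The reduction yields 4 nonzero rows, so the rank is 4.
Since rank = 4 (the number of vectors), the set is linearly independent.

linearly independent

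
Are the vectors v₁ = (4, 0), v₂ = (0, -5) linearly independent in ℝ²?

linearly independent

Form the 2×2 matrix with these as columns; its determinant is -20.
A nonzero determinant means the columns are linearly independent.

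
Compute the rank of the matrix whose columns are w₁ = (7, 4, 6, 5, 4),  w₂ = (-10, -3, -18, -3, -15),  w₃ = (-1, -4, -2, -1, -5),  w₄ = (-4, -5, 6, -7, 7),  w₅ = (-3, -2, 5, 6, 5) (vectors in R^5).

Row-reduce the 5×5 matrix with these as rows.
Reduction leaves 4 leading entries, giving rank 4.

rank 4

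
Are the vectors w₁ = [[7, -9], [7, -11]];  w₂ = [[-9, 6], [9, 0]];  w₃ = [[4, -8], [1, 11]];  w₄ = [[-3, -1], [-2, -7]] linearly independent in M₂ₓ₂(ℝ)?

Take coordinates with respect to the standard basis {E₁₁, E₁₂, E₂₁, E₂₂}.
Row-reduce the matrix whose columns are w₁, w₂, w₃, w₄.
The reduction yields 4 nonzero rows, so the rank is 4.
Since rank = 4 (the number of vectors), the set is linearly independent.

linearly independent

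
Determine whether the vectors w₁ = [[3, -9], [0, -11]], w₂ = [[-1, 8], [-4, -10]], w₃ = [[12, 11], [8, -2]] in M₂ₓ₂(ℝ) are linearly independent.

Write each element as a coordinate vector in ℝ⁴ using {E₁₁, E₁₂, E₂₁, E₂₂}.
Place the vectors as rows of a 3×4 matrix and reduce to echelon form.
The reduction yields 3 nonzero rows, so the rank is 3.
Since rank = 3 (the number of vectors), the set is linearly independent.

linearly independent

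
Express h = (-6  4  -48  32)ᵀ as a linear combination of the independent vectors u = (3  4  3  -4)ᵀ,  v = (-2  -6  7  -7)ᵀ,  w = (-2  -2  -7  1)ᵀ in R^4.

Set up the augmented matrix [u | v | w | h] and row-reduce.
The system has the unique solution (c₁, c₂, c₃) = (-2, -3, 3).

h = -2u - 3v + 3w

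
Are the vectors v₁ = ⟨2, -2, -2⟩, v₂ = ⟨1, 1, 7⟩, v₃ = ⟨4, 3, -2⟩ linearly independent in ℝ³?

linearly independent

Form the 3×3 matrix with these as columns; its determinant is -104.
A nonzero determinant means the columns are linearly independent.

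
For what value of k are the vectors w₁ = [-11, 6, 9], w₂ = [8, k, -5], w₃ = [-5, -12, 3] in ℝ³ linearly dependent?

Place the vectors as rows of a 3×3 matrix; dependence ⇔ determinant zero.
The determinant works out to 12*k - 198.
This vanishes exactly when k = 33/2.

k = 33/2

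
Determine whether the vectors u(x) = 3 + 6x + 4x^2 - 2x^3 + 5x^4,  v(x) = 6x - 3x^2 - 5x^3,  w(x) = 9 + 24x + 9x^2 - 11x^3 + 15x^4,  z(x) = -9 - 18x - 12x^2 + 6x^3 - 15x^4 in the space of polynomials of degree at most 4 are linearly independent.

linearly dependent

Write each element as a coordinate vector in ℝ⁵ using {1, x, …, x^4}.
Row-reduce the matrix whose columns are u, v, w, z.
The reduction yields 2 nonzero rows, so the rank is 2.
Since rank 2 < 4, the set is linearly dependent.
Indeed 3u + v - w = 0.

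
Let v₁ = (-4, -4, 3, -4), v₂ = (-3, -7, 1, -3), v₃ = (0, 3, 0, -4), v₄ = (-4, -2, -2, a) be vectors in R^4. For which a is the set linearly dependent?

a = -28

The vectors are dependent exactly when the determinant of the matrix with rows v₁, v₂, v₃, v₄ vanishes.
The determinant works out to -15*a - 420.
Setting this to zero gives a = -28.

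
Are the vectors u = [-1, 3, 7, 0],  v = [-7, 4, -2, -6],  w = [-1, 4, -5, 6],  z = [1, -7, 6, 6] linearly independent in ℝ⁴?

Form the 4×4 matrix with these as columns; its determinant is -4290.
A nonzero determinant means the columns are linearly independent.

linearly independent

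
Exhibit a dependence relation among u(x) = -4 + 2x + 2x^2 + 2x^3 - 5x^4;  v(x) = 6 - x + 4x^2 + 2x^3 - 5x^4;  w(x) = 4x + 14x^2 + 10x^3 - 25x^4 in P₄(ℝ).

Write each element as a vector in ℝ⁵ using {1, x, …, x^4}.
Set up α₁u + … + α₃w = 0 and solve the homogeneous system.
One solution (up to scaling) is (3, 2, -1).

3u + 2v - w = 0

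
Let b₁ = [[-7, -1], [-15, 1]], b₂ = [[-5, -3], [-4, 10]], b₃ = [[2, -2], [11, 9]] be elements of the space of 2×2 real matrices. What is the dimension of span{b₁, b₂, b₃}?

dim = 2

Use coordinates relative to {E₁₁, E₁₂, E₂₁, E₂₂}.
Row-reduce the 3×4 matrix with these as rows.
Reduction leaves 2 leading entries, giving rank 2.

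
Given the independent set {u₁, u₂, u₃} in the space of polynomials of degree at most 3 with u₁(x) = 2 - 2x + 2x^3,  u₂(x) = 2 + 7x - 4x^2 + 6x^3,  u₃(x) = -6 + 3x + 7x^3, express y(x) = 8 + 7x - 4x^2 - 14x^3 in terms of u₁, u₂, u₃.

y = -3u₁ + u₂ - 2u₃

Work in coordinates with respect to the standard basis {1, x, …, x^3}.
Write y = α₁u₁ + … + α₃u₃ and equate components.
Back-substitution yields (α₁, α₂, α₃) = (-3, 1, -2).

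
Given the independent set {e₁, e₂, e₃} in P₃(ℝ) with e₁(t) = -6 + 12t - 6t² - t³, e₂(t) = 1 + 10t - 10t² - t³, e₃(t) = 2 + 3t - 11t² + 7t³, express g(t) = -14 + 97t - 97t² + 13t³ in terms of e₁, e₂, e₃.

Work in coordinates with respect to the standard basis {1, t, …, t³}.
Write g = c₁e₁ + … + c₃e₃ and equate components.
Row-reducing the augmented matrix gives the unique coefficients (c₁, c₂, c₃) = (4, 4, 3).

g = 4e₁ + 4e₂ + 3e₃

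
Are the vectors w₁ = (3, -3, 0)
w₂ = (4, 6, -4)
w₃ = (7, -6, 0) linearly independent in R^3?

linearly independent

Place the vectors as rows of a 3×3 matrix and reduce to echelon form.
The reduction yields 3 nonzero rows, so the rank is 3.
Since rank = 3 (the number of vectors), the set is linearly independent.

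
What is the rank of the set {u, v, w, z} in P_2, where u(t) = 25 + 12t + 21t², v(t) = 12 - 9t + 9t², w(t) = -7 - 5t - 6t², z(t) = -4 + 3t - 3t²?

rank 2

Pass to coordinate vectors with respect to the basis {1, t, t²}.
Apply Gaussian elimination to the matrix whose rows are u, v, w, z.
The echelon form has 2 nonzero rows, so the rank is 2.
(With 4 elements in a 3-dimensional space the rank is at most 3.)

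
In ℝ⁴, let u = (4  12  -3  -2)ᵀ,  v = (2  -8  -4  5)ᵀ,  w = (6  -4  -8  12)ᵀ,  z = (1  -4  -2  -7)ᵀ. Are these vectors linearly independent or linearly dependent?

linearly independent

Place the vectors as rows of a 4×4 matrix and reduce to echelon form.
The reduction yields 4 nonzero rows, so the rank is 4.
Since rank = 4 (the number of vectors), the set is linearly independent.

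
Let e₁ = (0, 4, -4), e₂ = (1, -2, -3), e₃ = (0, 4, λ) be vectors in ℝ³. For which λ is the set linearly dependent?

The vectors are dependent exactly when the determinant of the matrix with rows e₁, e₂, e₃ vanishes.
Cofactor expansion gives det = -4*λ - 16.
This vanishes exactly when λ = -4.

λ = -4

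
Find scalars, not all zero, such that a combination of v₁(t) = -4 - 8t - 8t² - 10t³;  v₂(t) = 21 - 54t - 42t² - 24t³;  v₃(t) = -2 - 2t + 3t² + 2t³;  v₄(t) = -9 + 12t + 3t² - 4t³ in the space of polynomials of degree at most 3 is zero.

Write each element as a vector in ℝ⁴ using {1, t, …, t³}.
Write the vectors as columns of a matrix and find a nonzero vector in its null space.
One solution (up to scaling) is (3, -1, -3, -3).

3v₁ - v₂ - 3v₃ - 3v₄ = 0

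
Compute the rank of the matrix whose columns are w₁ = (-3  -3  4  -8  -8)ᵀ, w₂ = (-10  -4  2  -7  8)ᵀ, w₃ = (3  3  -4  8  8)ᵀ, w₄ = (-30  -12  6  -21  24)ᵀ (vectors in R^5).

rank 2

Form the matrix with w₁, w₂, w₃, w₄ as columns and reduce.
Exactly 2 pivots survive; hence the rank is 2.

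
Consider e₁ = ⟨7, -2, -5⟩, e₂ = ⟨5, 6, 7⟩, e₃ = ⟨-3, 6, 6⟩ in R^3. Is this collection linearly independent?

The matrix [e₁|e₂|e₃] has determinant -180.
A nonzero determinant means the columns are linearly independent.

linearly independent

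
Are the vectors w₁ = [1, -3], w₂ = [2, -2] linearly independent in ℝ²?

linearly independent

The matrix [w₁|w₂] has determinant 4.
A nonzero determinant means the columns are linearly independent.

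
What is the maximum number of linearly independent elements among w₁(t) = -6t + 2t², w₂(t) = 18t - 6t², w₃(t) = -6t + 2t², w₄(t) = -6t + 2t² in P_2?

Pass to coordinate vectors with respect to the basis {1, t, t²}.
Form the matrix with w₁, w₂, w₃, w₄ as columns and reduce.
There is 1 pivot column, so rank = 1.
(With 4 elements in a 3-dimensional space the rank is at most 3.)

1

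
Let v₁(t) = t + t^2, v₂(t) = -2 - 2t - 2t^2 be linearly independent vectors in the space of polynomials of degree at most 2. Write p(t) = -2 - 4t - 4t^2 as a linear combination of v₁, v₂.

p = -2v₁ + v₂

Take coordinate vectors relative to {1, t, t^2}.
Write p = c₁v₁ + c₂v₂ and equate components.
The system has the unique solution (c₁, c₂) = (-2, 1).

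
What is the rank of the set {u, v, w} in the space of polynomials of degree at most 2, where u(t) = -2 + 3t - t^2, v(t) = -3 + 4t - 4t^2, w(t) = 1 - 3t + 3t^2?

3

Use coordinates relative to {1, t, t^2}.
Put the 3×3 matrix [u|v|w] into echelon form.
The echelon form has 3 nonzero rows, so the rank is 3.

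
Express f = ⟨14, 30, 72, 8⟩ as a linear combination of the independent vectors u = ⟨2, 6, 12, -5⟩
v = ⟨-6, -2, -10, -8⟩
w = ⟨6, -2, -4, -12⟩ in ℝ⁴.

Write f = α₁u + … + α₃w and equate components.
Back-substitution yields (α₁, α₂, α₃) = (4, -2, -1).

f = 4u - 2v - w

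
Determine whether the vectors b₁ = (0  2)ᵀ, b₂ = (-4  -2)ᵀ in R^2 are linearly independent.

Form the 2×2 matrix with these as columns; its determinant is 8.
A nonzero determinant means the columns are linearly independent.

linearly independent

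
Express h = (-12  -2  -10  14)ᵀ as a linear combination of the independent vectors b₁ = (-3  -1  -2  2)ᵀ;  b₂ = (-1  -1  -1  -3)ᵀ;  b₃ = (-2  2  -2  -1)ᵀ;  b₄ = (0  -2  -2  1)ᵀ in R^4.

Solve the system with b₁, b₂, b₃, b₄ as columns and h as the right-hand side.
The system has the unique solution (a₁, …, a₄) = (4, -2, 1, 1).

h = 4b₁ - 2b₂ + b₃ + b₄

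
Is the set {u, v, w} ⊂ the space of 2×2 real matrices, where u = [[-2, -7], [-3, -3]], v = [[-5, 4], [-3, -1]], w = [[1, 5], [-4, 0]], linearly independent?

Write each element as a coordinate vector in ℝ⁴ using {E₁₁, E₁₂, E₂₁, E₂₂}.
Place the vectors as rows of a 3×4 matrix and reduce to echelon form.
The reduction yields 3 nonzero rows, so the rank is 3.
Since rank = 3 (the number of vectors), the set is linearly independent.

linearly independent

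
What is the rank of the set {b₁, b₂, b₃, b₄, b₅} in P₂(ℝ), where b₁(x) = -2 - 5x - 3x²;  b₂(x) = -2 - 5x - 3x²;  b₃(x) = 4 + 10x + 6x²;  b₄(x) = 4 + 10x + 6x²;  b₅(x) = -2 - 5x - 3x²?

1

Use coordinates relative to {1, x, x²}.
Row-reduce the 5×3 matrix with these as rows.
Exactly 1 pivot survives; hence the rank is 1.
(With 5 elements in a 3-dimensional space the rank is at most 3.)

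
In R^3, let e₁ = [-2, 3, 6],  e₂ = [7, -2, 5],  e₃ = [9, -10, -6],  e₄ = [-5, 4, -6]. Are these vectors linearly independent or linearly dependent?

linearly dependent

There are 4 vectors in a 3-dimensional space, so they cannot be linearly independent.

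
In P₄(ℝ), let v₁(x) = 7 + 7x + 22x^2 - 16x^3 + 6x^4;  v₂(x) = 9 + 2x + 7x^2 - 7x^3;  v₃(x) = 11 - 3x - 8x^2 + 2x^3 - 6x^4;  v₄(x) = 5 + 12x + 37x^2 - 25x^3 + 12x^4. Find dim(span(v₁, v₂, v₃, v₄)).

Pass to coordinate vectors with respect to the basis {1, x, …, x^4}.
Put the 5×4 matrix [v₁|v₂|v₃|v₄] into echelon form.
The echelon form has 2 nonzero rows, so the rank is 2.

dim = 2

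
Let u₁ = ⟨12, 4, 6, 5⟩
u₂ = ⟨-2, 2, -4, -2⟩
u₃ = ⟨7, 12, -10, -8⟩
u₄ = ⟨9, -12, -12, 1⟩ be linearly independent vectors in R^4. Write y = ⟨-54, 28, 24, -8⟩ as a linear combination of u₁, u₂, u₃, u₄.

y = -u₁ + 4u₂ - u₃ - 3u₄

Set up the augmented matrix [u₁ | u₂ | u₃ | u₄ | y] and row-reduce.
Back-substitution yields (a₁, …, a₄) = (-1, 4, -1, -3).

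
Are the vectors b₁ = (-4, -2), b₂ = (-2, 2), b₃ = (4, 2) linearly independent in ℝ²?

There are 3 vectors in a 2-dimensional space, so they cannot be linearly independent.

linearly dependent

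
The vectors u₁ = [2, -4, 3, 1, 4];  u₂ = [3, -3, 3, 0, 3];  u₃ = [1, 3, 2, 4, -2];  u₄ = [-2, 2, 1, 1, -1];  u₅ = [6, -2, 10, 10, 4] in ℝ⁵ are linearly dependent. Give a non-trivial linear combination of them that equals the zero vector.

2u₁ + 2u₃ - u₅ = 0

Row-reduce the matrix with u₁, u₂, u₃, u₄, u₅ as columns; the null space gives the coefficients.
A generator of the null space is (2, 0, 2, 0, -1).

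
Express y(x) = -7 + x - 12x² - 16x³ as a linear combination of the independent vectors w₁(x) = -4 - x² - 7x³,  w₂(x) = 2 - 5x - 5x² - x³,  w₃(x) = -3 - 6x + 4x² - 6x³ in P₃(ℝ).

Identify each element with its coordinate vector in ℝ⁴ via {1, x, …, x³}.
Set up the augmented matrix [w₁ | w₂ | w₃ | y] and row-reduce.
Back-substitution yields (α₁, α₂, α₃) = (3, 1, -1).

y = 3w₁ + w₂ - w₃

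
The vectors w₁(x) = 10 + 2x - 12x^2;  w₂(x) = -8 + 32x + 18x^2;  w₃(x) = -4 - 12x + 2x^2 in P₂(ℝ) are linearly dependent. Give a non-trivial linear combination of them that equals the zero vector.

2w₁ + w₂ + 3w₃ = 0

Pass to coordinate vectors relative to the basis {1, x, x^2}.
Write the vectors as columns of a matrix and find a nonzero vector in its null space.
A generator of the null space is (2, 1, 3).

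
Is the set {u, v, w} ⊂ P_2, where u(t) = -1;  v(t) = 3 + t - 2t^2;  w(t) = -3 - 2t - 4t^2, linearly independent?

linearly independent

Write each element as a coordinate vector in ℝ³ using {1, t, t^2}.
Form the 3×3 matrix with these as columns; its determinant is 8.
A nonzero determinant means the columns are linearly independent.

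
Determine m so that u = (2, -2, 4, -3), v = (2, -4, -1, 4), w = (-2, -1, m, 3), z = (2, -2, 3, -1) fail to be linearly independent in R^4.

Dependence holds iff the 4×4 matrix [u v w z] is singular.
Expanding, det = -8*m - 50.
This vanishes exactly when m = -25/4.

m = -25/4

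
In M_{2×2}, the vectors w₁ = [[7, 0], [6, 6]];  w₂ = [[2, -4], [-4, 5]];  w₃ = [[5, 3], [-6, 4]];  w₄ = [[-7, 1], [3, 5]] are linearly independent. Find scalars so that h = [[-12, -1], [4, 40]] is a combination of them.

Work in coordinates with respect to the standard basis {E₁₁, E₁₂, E₂₁, E₂₂}.
Solve the system with w₁, w₂, w₃, w₄ as columns and h as the right-hand side.
Row-reducing the augmented matrix gives the unique coefficients (a₁, …, a₄) = (1, 2, 1, 4).

h = w₁ + 2w₂ + w₃ + 4w₄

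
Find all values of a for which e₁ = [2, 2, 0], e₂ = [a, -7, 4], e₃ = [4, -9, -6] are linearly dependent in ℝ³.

a = -47/3

The vectors are dependent exactly when the determinant of the matrix with rows e₁, e₂, e₃ vanishes.
Expanding, det = 12*a + 188.
This vanishes exactly when a = -47/3.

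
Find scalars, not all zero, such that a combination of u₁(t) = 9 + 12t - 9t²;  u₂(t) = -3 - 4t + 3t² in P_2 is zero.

Take coordinates with respect to {1, t, t²}.
Row-reduce the matrix with u₁, u₂ as columns; the null space gives the coefficients.
One solution (up to scaling) is (1, 3).

u₁ + 3u₂ = 0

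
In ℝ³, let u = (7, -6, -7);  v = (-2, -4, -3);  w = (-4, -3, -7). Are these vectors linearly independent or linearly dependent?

linearly independent

Place the vectors as rows of a 3×3 matrix and reduce to echelon form.
The reduction yields 3 nonzero rows, so the rank is 3.
Since rank = 3 (the number of vectors), the set is linearly independent.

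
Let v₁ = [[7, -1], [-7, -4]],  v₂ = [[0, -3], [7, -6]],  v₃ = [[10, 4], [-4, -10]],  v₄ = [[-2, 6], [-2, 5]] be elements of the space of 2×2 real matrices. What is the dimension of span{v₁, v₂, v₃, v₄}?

dim = 3

Pass to coordinate vectors with respect to the basis {E₁₁, E₁₂, E₂₁, E₂₂}.
Row-reduce the 4×4 matrix with these as rows.
The echelon form has 3 nonzero rows, so the rank is 3.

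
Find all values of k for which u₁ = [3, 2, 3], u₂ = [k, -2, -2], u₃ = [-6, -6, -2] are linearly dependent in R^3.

Dependence holds iff the 3×3 matrix [u₁ u₂ u₃] is singular.
Cofactor expansion gives det = -14*k - 36.
Solving -14*k - 36 = 0 yields k = -18/7.

k = -18/7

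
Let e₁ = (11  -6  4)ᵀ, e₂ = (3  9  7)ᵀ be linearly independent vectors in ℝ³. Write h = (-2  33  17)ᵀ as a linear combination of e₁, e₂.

Write h = c₁e₁ + c₂e₂ and equate components.
Back-substitution yields (c₁, c₂) = (-1, 3).

h = -e₁ + 3e₂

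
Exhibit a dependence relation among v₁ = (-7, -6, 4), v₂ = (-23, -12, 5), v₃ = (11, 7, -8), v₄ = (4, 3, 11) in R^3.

2v₁ + v₂ + 3v₃ + v₄ = 0

Row-reduce the matrix with v₁, v₂, v₃, v₄ as columns; the null space gives the coefficients.
The free variable yields coefficients (2, 1, 3, 1) (any nonzero multiple also works).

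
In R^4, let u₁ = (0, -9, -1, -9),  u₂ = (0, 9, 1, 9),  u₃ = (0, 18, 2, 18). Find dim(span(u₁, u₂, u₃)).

dim = 1

Put the 4×3 matrix [u₁|u₂|u₃] into echelon form.
There is 1 pivot column, so rank = 1.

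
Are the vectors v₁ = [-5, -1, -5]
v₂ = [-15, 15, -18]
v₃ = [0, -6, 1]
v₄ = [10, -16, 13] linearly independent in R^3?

There are 4 vectors in a 3-dimensional space, so they cannot be linearly independent.

linearly dependent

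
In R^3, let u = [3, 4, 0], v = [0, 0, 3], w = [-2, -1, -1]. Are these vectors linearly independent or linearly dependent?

linearly independent

Row-reduce the matrix whose columns are u, v, w.
The reduction yields 3 nonzero rows, so the rank is 3.
Since rank = 3 (the number of vectors), the set is linearly independent.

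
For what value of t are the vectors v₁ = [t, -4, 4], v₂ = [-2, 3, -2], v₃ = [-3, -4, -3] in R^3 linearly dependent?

t = 4

The set is linearly dependent precisely when det[v₁; v₂; v₃] = 0.
The determinant works out to 68 - 17*t.
This vanishes exactly when t = 4.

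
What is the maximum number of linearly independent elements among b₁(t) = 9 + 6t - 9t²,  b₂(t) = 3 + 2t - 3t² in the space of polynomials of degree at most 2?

Represent each element by its coordinate vector in ℝ³.
Apply Gaussian elimination to the matrix whose rows are b₁, b₂.
Reduction leaves 1 leading entry, giving rank 1.

1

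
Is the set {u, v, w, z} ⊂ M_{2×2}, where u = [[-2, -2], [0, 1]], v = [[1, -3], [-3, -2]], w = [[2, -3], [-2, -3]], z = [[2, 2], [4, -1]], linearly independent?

Take coordinates with respect to the standard basis {E₁₁, E₁₂, E₂₁, E₂₂}.
Place the vectors as rows of a 4×4 matrix and reduce to echelon form.
The reduction yields 4 nonzero rows, so the rank is 4.
Since rank = 4 (the number of vectors), the set is linearly independent.

linearly independent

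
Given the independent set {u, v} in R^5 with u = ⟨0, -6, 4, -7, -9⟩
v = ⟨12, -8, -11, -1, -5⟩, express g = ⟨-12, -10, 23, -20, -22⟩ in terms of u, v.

g = 3u - v

Write g = c₁u + c₂v and equate components.
The system has the unique solution (c₁, c₂) = (3, -1).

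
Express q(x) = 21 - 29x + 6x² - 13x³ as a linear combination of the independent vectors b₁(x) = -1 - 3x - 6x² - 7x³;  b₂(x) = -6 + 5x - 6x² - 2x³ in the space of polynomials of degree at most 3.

Work in coordinates with respect to the standard basis {1, x, …, x³}.
Since b₁, b₂ are independent, the coefficients expressing q are uniquely determined by a linear system.
Back-substitution yields (c₁, c₂) = (3, -4).

q = 3b₁ - 4b₂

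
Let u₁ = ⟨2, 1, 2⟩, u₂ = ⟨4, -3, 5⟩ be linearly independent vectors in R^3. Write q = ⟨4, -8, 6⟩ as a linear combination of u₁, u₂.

Write q = a₁u₁ + a₂u₂ and equate components.
The system has the unique solution (a₁, a₂) = (-2, 2).

q = -2u₁ + 2u₂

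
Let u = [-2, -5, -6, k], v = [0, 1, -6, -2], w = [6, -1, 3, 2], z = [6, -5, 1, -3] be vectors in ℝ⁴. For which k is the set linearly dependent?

k = -17/2

The set is linearly dependent precisely when det[u; v; w; z] = 0.
The determinant works out to -156*k - 1326.
Solving -156*k - 1326 = 0 yields k = -17/2.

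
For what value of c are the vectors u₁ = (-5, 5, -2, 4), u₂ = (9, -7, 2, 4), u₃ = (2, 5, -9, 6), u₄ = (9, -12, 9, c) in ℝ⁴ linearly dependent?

c = -10/7

Place the vectors as rows of a 4×4 matrix; dependence ⇔ determinant zero.
The determinant works out to 42*c + 60.
Setting this to zero gives c = -10/7.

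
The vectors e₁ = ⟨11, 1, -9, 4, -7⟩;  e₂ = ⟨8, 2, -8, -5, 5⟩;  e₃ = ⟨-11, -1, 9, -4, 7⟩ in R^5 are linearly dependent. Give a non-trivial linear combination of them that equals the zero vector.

e₁ + e₃ = 0

Set up α₁e₁ + … + α₃e₃ = 0 and solve the homogeneous system.
A generator of the null space is (1, 0, 1).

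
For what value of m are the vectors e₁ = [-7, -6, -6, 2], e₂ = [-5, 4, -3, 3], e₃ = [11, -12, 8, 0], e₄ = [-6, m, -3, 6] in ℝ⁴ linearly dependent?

The vectors are dependent exactly when the determinant of the matrix with rows e₁, e₂, e₃, e₄ vanishes.
The determinant works out to 198 - 44*m.
This vanishes exactly when m = 9/2.

m = 9/2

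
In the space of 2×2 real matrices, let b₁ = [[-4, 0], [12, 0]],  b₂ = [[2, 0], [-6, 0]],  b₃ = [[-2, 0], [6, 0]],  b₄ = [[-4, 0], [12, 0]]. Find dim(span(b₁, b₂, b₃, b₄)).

dim = 1

Use coordinates relative to {E₁₁, E₁₂, E₂₁, E₂₂}.
Apply Gaussian elimination to the matrix whose rows are b₁, b₂, b₃, b₄.
The echelon form has 1 nonzero row, so the rank is 1.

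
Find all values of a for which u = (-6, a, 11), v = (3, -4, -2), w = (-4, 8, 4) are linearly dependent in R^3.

Place the vectors as rows of a 3×3 matrix; dependence ⇔ determinant zero.
Expanding, det = 88 - 4*a.
Solving 88 - 4*a = 0 yields a = 22.

a = 22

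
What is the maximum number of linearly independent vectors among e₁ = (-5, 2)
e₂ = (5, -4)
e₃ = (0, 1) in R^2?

Row-reduce the 3×2 matrix with these as rows.
The echelon form has 2 nonzero rows, so the rank is 2.
(With 3 elements in a 2-dimensional space the rank is at most 2.)

2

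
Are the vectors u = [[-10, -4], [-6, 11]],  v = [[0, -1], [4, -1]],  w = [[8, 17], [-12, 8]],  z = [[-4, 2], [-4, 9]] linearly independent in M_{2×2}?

Write each element as a coordinate vector in ℝ⁴ using {E₁₁, E₁₂, E₂₁, E₂₂}.
Form the 4×4 matrix with these as columns; its determinant is 0.
A zero determinant means the columns are linearly dependent.
Indeed 2u + 3v + w - 3z = 0.

linearly dependent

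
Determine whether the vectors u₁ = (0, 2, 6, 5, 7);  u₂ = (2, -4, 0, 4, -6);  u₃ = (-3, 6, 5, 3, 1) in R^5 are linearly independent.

Place the vectors as rows of a 3×5 matrix and reduce to echelon form.
The reduction yields 3 nonzero rows, so the rank is 3.
Since rank = 3 (the number of vectors), the set is linearly independent.

linearly independent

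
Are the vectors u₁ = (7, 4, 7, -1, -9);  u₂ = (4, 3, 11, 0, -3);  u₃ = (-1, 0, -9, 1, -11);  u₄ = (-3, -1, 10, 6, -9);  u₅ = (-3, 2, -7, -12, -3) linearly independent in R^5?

linearly independent

The matrix [u₁|u₂|u₃|u₄|u₅] has determinant 15584.
A nonzero determinant means the columns are linearly independent.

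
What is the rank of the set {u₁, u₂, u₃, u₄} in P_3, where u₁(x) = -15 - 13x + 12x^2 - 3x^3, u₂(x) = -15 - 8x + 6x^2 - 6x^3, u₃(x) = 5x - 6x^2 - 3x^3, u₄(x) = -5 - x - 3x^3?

rank 2

Pass to coordinate vectors with respect to the basis {1, x, …, x^3}.
Put the 4×4 matrix [u₁|u₂|u₃|u₄] into echelon form.
The echelon form has 2 nonzero rows, so the rank is 2.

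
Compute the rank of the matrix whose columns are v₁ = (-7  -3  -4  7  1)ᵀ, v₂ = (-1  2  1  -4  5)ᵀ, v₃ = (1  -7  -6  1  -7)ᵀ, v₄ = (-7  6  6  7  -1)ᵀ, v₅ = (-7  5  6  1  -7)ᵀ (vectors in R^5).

Apply Gaussian elimination to the matrix whose rows are v₁, v₂, v₃, v₄, v₅.
Exactly 4 pivots survive; hence the rank is 4.

rank 4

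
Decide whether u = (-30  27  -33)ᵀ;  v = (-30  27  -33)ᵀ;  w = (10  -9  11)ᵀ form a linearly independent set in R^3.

Form the 3×3 matrix with these as columns; its determinant is 0.
A zero determinant means the columns are linearly dependent.
Indeed u - v = 0.

linearly dependent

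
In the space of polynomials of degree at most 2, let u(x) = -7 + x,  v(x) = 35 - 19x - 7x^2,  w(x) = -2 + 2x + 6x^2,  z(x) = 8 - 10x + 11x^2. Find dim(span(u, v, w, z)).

3

Use coordinates relative to {1, x, x^2}.
Form the matrix with u, v, w, z as columns and reduce.
The echelon form has 3 nonzero rows, so the rank is 3.
(With 4 elements in a 3-dimensional space the rank is at most 3.)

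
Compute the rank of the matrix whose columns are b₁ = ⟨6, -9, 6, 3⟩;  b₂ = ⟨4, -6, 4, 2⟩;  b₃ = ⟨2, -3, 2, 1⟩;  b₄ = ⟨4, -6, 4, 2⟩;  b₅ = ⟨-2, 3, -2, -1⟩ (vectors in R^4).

Form the matrix with b₁, b₂, b₃, b₄, b₅ as columns and reduce.
There is 1 pivot column, so rank = 1.
(With 5 elements in a 4-dimensional space the rank is at most 4.)

1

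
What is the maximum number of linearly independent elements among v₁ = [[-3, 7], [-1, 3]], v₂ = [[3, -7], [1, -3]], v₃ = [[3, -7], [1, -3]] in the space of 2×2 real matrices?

Use coordinates relative to {E₁₁, E₁₂, E₂₁, E₂₂}.
Row-reduce the 3×4 matrix with these as rows.
Exactly 1 pivot survives; hence the rank is 1.

1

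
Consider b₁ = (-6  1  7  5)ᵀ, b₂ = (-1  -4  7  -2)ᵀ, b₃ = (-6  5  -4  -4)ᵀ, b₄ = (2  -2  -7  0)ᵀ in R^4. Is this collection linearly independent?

Form the 4×4 matrix with these as columns; its determinant is -2429.
A nonzero determinant means the columns are linearly independent.

linearly independent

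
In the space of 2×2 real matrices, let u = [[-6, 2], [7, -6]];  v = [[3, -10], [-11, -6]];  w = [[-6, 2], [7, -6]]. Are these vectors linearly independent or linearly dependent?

Take coordinates with respect to the standard basis {E₁₁, E₁₂, E₂₁, E₂₂}.
Place the vectors as rows of a 3×4 matrix and reduce to echelon form.
The reduction yields 2 nonzero rows, so the rank is 2.
Since rank 2 < 3, the set is linearly dependent.

linearly dependent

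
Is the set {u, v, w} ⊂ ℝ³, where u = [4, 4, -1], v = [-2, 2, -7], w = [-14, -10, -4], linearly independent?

linearly dependent

Row-reduce the matrix whose columns are u, v, w.
The reduction yields 2 nonzero rows, so the rank is 2.
Since rank 2 < 3, the set is linearly dependent.
Indeed 3u - v + w = 0.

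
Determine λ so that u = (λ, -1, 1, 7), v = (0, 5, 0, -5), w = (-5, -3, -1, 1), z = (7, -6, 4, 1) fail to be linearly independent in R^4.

λ = 9

The set is linearly dependent precisely when det[u; v; w; z] = 0.
Expanding, det = 65*λ - 585.
Solving 65*λ - 585 = 0 yields λ = 9.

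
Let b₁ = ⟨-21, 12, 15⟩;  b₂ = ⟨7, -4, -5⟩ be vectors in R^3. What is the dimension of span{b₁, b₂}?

1

Row-reduce the 2×3 matrix with these as rows.
The echelon form has 1 nonzero row, so the rank is 1.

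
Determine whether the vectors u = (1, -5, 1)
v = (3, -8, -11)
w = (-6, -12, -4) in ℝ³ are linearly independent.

The matrix [u|v|w] has determinant -574.
A nonzero determinant means the columns are linearly independent.

linearly independent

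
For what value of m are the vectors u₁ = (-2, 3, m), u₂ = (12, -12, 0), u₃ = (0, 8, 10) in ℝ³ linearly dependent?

The vectors are dependent exactly when the determinant of the matrix with rows u₁, u₂, u₃ vanishes.
Expanding, det = 96*m - 120.
Setting this to zero gives m = 5/4.

m = 5/4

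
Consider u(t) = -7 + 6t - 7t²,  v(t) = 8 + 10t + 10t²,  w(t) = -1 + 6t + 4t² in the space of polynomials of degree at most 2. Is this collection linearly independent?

Write each element as a coordinate vector in ℝ³ using {1, t, t²}.
Place the vectors as rows of a 3×3 matrix and reduce to echelon form.
The reduction yields 3 nonzero rows, so the rank is 3.
Since rank = 3 (the number of vectors), the set is linearly independent.

linearly independent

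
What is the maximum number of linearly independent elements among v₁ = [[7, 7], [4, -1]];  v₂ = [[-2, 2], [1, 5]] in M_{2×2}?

2

Represent each element by its coordinate vector in ℝ⁴.
Form the matrix with v₁, v₂ as columns and reduce.
Reduction leaves 2 leading entries, giving rank 2.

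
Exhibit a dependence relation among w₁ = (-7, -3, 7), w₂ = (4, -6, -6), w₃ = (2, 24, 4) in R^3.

Solve the homogeneous system with w₁, w₂, w₃ as columns by row-reducing the coefficient matrix.
One solution (up to scaling) is (2, 3, 1).

2w₁ + 3w₂ + w₃ = 0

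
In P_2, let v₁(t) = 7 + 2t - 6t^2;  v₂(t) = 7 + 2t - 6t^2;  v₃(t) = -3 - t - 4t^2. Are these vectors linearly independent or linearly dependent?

linearly dependent

Write each element as a coordinate vector in ℝ³ using {1, t, t^2}.
Two of the vectors are equal, giving an immediate dependence.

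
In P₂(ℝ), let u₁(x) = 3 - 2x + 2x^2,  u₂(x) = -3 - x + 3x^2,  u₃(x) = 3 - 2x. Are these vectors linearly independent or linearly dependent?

linearly independent

Write each element as a coordinate vector in ℝ³ using {1, x, x^2}.
The matrix [u₁|u₂|u₃] has determinant 18.
A nonzero determinant means the columns are linearly independent.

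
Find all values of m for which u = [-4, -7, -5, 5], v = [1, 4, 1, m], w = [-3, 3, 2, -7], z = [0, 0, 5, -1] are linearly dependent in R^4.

Dependence holds iff the 4×4 matrix [u v w z] is singular.
Expanding, det = -165*m - 630.
Setting this to zero gives m = -42/11.

m = -42/11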